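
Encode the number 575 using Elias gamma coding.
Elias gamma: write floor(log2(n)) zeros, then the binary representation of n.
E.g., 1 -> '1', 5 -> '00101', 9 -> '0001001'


num_bits = floor(log2(575)) + 1 = 10
leading_zeros = num_bits - 1 = 9
binary(575) = 1000111111

Elias gamma(575) = '000000000' + '1000111111' = 0000000001000111111 (19 bits)


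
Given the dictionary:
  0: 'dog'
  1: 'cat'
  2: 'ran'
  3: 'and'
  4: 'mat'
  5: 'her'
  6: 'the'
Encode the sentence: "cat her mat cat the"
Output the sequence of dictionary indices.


Look up each word in the dictionary:
  'cat' -> 1
  'her' -> 5
  'mat' -> 4
  'cat' -> 1
  'the' -> 6

Encoded: [1, 5, 4, 1, 6]


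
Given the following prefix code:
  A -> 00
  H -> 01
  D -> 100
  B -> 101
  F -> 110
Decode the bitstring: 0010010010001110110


Decoding step by step:
Bits 00 -> A
Bits 100 -> D
Bits 100 -> D
Bits 100 -> D
Bits 01 -> H
Bits 110 -> F
Bits 110 -> F


Decoded message: ADDDHFF


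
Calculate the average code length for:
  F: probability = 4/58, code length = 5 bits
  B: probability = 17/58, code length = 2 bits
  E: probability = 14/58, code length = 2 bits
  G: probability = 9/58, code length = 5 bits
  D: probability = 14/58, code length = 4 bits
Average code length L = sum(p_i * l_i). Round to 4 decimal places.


Weighted contributions p_i * l_i:
  F: (4/58) * 5 = 20/58
  B: (17/58) * 2 = 34/58
  E: (14/58) * 2 = 28/58
  G: (9/58) * 5 = 45/58
  D: (14/58) * 4 = 56/58
Sum = (20 + 34 + 28 + 45 + 56)/58 = 183/58

L = 183/58 = 3.1552 bits/symbol


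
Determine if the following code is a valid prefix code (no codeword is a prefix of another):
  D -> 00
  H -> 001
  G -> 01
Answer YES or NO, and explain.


Checking each pair (does one codeword prefix another?):
  D='00' vs H='001': prefix -- VIOLATION

NO -- this is NOT a valid prefix code. D (00) is a prefix of H (001).


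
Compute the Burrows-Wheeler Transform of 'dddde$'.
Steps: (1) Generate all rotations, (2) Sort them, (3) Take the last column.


Rotations (sorted):
  0: $dddde -> last char: e
  1: dddde$ -> last char: $
  2: ddde$d -> last char: d
  3: dde$dd -> last char: d
  4: de$ddd -> last char: d
  5: e$dddd -> last char: d


BWT = e$dddd


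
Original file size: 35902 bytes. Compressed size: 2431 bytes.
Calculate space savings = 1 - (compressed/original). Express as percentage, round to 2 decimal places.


ratio = compressed/original = 2431/35902 = 0.067712
savings = 1 - ratio = 1 - 0.067712 = 0.932288
as a percentage: 0.932288 * 100 = 93.23%

Space savings = 1 - 2431/35902 = 93.23%


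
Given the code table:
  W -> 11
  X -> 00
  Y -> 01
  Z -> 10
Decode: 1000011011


Decoding:
10 -> Z
00 -> X
01 -> Y
10 -> Z
11 -> W


Result: ZXYZW


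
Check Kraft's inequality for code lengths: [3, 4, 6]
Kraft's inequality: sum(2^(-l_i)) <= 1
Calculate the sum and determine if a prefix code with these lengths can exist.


Sum = 2^(-3) + 2^(-4) + 2^(-6)
    = 0.125 + 0.0625 + 0.015625
    = 13/64 = 0.203125
Since 0.203125 <= 1, Kraft's inequality IS satisfied.
A prefix code with these lengths CAN exist.

Kraft sum = 0.203125. Satisfied.


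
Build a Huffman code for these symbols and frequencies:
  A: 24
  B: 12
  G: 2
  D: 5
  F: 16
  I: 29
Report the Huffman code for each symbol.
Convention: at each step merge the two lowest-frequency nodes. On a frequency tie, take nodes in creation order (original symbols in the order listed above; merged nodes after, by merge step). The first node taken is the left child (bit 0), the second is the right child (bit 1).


Huffman tree construction:
Step 1: Merge G(2) + D(5) = 7
Step 2: Merge (G+D)(7) + B(12) = 19
Step 3: Merge F(16) + ((G+D)+B)(19) = 35
Step 4: Merge A(24) + I(29) = 53
Step 5: Merge (F+((G+D)+B))(35) + (A+I)(53) = 88
Read each symbol's code off the tree from the root (left child = 0, right child = 1).

Codes:
  A: 10 (length 2)
  B: 011 (length 3)
  G: 0100 (length 4)
  D: 0101 (length 4)
  F: 00 (length 2)
  I: 11 (length 2)
Average code length: 202/88 = 2.2955 bits/symbol


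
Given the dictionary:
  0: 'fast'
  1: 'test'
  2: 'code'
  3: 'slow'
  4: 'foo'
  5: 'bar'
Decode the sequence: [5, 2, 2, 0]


Look up each index in the dictionary:
  5 -> 'bar'
  2 -> 'code'
  2 -> 'code'
  0 -> 'fast'

Decoded: "bar code code fast"


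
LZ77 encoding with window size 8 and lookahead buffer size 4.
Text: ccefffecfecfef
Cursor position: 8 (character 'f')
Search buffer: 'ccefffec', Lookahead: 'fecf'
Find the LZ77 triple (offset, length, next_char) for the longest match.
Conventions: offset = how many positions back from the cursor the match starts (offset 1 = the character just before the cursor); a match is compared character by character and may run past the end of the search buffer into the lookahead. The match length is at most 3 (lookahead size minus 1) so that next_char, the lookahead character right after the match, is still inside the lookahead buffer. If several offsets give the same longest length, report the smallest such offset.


Try each offset into the search buffer:
  offset=1 (pos 7, char 'c'): match length 0
  offset=2 (pos 6, char 'e'): match length 0
  offset=3 (pos 5, char 'f'): match length 3
  offset=4 (pos 4, char 'f'): match length 1
  offset=5 (pos 3, char 'f'): match length 1
  offset=6 (pos 2, char 'e'): match length 0
  offset=7 (pos 1, char 'c'): match length 0
  offset=8 (pos 0, char 'c'): match length 0
Longest match has length 3 at offset 3.
next_char = character at position 8 + 3 = 11 -> 'f'

Best match: offset=3, length=3 (matching 'fec' starting at position 5)
LZ77 triple: (3, 3, 'f')


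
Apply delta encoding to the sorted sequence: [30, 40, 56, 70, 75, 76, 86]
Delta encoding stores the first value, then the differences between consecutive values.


First value: 30
Deltas:
  40 - 30 = 10
  56 - 40 = 16
  70 - 56 = 14
  75 - 70 = 5
  76 - 75 = 1
  86 - 76 = 10


Delta encoded: [30, 10, 16, 14, 5, 1, 10]


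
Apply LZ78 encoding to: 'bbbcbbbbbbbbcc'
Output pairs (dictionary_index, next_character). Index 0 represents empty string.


LZ78 encoding steps:
Dictionary: {0: ''}
Step 1: w='' (idx 0), next='b' -> output (0, 'b'), add 'b' as idx 1
Step 2: w='b' (idx 1), next='b' -> output (1, 'b'), add 'bb' as idx 2
Step 3: w='' (idx 0), next='c' -> output (0, 'c'), add 'c' as idx 3
Step 4: w='bb' (idx 2), next='b' -> output (2, 'b'), add 'bbb' as idx 4
Step 5: w='bbb' (idx 4), next='b' -> output (4, 'b'), add 'bbbb' as idx 5
Step 6: w='b' (idx 1), next='c' -> output (1, 'c'), add 'bc' as idx 6
Step 7: w='c' (idx 3), end of input -> output (3, '')


Encoded: [(0, 'b'), (1, 'b'), (0, 'c'), (2, 'b'), (4, 'b'), (1, 'c'), (3, '')]


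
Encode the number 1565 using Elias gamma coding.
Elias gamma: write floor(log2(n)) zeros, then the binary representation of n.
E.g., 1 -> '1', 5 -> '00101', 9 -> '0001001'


num_bits = floor(log2(1565)) + 1 = 11
leading_zeros = num_bits - 1 = 10
binary(1565) = 11000011101

Elias gamma(1565) = '0000000000' + '11000011101' = 000000000011000011101 (21 bits)


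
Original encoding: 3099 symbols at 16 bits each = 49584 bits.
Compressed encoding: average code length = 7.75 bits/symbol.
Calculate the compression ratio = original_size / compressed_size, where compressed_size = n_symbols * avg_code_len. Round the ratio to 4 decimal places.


original_size = n_symbols * orig_bits = 3099 * 16 = 49584 bits
compressed_size = n_symbols * avg_code_len = 3099 * 7.75 = 24017.25 bits
ratio = original_size / compressed_size = 49584 / 24017.25 = 2.0645

Compression ratio = 2.0645


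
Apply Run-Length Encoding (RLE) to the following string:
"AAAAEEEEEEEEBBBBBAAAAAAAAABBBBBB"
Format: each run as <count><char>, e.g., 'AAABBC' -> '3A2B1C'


Scanning runs left to right:
  i=0: run of 'A' x 4 -> '4A'
  i=4: run of 'E' x 8 -> '8E'
  i=12: run of 'B' x 5 -> '5B'
  i=17: run of 'A' x 9 -> '9A'
  i=26: run of 'B' x 6 -> '6B'

RLE = 4A8E5B9A6B


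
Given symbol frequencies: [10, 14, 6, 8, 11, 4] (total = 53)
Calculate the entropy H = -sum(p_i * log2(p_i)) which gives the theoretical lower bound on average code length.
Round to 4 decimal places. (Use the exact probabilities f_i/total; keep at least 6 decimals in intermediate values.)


Per-symbol terms -p_i * log2(p_i) with p_i = f_i/53:
  p = 10/53 = 0.188679: log2(p) = -2.405992, -p*log2(p) = 0.453961
  p = 14/53 = 0.264151: log2(p) = -1.920566, -p*log2(p) = 0.507319
  p = 6/53 = 0.113208: log2(p) = -3.142958, -p*log2(p) = 0.355807
  p = 8/53 = 0.150943: log2(p) = -2.727920, -p*log2(p) = 0.411762
  p = 11/53 = 0.207547: log2(p) = -2.268489, -p*log2(p) = 0.470818
  p = 4/53 = 0.075472: log2(p) = -3.727920, -p*log2(p) = 0.281352
H = 0.453961 + 0.507319 + 0.355807 + 0.411762 + 0.470818 + 0.281352 = 2.481019

H = 2.481 bits/symbol


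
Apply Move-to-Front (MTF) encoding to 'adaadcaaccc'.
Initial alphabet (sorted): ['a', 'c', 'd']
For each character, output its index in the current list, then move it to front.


MTF encoding:
'a': index 0 in ['a', 'c', 'd'] -> ['a', 'c', 'd']
'd': index 2 in ['a', 'c', 'd'] -> ['d', 'a', 'c']
'a': index 1 in ['d', 'a', 'c'] -> ['a', 'd', 'c']
'a': index 0 in ['a', 'd', 'c'] -> ['a', 'd', 'c']
'd': index 1 in ['a', 'd', 'c'] -> ['d', 'a', 'c']
'c': index 2 in ['d', 'a', 'c'] -> ['c', 'd', 'a']
'a': index 2 in ['c', 'd', 'a'] -> ['a', 'c', 'd']
'a': index 0 in ['a', 'c', 'd'] -> ['a', 'c', 'd']
'c': index 1 in ['a', 'c', 'd'] -> ['c', 'a', 'd']
'c': index 0 in ['c', 'a', 'd'] -> ['c', 'a', 'd']
'c': index 0 in ['c', 'a', 'd'] -> ['c', 'a', 'd']


Output: [0, 2, 1, 0, 1, 2, 2, 0, 1, 0, 0]


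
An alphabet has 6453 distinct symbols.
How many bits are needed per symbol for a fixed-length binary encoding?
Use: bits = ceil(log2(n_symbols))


log2(6453) = 12.6558
Bracket: 2^12 = 4096 < 6453 <= 2^13 = 8192
So ceil(log2(6453)) = 13

bits = ceil(log2(6453)) = ceil(12.6558) = 13 bits


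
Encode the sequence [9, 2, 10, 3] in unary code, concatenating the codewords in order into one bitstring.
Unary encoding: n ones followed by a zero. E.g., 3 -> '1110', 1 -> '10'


Encode each number as n ones followed by a terminating 0:
  9 -> 1111111110 (10 bits)
  2 -> 110 (3 bits)
  10 -> 11111111110 (11 bits)
  3 -> 1110 (4 bits)
Total length = 10 + 3 + 11 + 4 = 28 bits.

Unary([9, 2, 10, 3]) = 1111111110110111111111101110 (28 bits)


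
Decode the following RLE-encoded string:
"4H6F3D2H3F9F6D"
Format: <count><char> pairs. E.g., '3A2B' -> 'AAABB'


Expanding each <count><char> pair:
  4H -> 'HHHH'
  6F -> 'FFFFFF'
  3D -> 'DDD'
  2H -> 'HH'
  3F -> 'FFF'
  9F -> 'FFFFFFFFF'
  6D -> 'DDDDDD'

Decoded = HHHHFFFFFFDDDHHFFFFFFFFFFFFDDDDDD


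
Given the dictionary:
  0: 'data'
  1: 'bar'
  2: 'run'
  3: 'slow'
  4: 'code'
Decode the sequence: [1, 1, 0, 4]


Look up each index in the dictionary:
  1 -> 'bar'
  1 -> 'bar'
  0 -> 'data'
  4 -> 'code'

Decoded: "bar bar data code"


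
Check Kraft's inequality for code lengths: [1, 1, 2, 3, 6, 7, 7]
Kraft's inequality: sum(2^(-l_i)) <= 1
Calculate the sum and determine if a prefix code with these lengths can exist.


Sum = 2^(-1) + 2^(-1) + 2^(-2) + 2^(-3) + 2^(-6) + 2^(-7) + 2^(-7)
    = 0.5 + 0.5 + 0.25 + 0.125 + 0.015625 + 0.0078125 + 0.0078125
    = 180/128 = 1.40625
Since 1.40625 > 1, Kraft's inequality is NOT satisfied.
A prefix code with these lengths CANNOT exist.

Kraft sum = 1.40625. Not satisfied.


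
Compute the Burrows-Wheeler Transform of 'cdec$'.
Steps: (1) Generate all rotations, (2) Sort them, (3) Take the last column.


Rotations (sorted):
  0: $cdec -> last char: c
  1: c$cde -> last char: e
  2: cdec$ -> last char: $
  3: dec$c -> last char: c
  4: ec$cd -> last char: d


BWT = ce$cd


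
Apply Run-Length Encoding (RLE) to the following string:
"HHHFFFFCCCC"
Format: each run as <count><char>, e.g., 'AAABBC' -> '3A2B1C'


Scanning runs left to right:
  i=0: run of 'H' x 3 -> '3H'
  i=3: run of 'F' x 4 -> '4F'
  i=7: run of 'C' x 4 -> '4C'

RLE = 3H4F4C


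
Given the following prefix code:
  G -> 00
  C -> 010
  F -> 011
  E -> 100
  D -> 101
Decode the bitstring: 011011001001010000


Decoding step by step:
Bits 011 -> F
Bits 011 -> F
Bits 00 -> G
Bits 100 -> E
Bits 101 -> D
Bits 00 -> G
Bits 00 -> G


Decoded message: FFGEDGG


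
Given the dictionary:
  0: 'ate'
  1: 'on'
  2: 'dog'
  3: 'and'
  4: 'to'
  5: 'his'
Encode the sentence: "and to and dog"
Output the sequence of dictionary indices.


Look up each word in the dictionary:
  'and' -> 3
  'to' -> 4
  'and' -> 3
  'dog' -> 2

Encoded: [3, 4, 3, 2]


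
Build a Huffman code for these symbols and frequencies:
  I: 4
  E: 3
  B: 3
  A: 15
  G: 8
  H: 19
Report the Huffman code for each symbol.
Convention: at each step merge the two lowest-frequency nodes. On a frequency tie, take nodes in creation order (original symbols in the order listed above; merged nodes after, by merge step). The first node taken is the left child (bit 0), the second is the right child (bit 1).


Huffman tree construction:
Step 1: Merge E(3) + B(3) = 6
Step 2: Merge I(4) + (E+B)(6) = 10
Step 3: Merge G(8) + (I+(E+B))(10) = 18
Step 4: Merge A(15) + (G+(I+(E+B)))(18) = 33
Step 5: Merge H(19) + (A+(G+(I+(E+B))))(33) = 52
Read each symbol's code off the tree from the root (left child = 0, right child = 1).

Codes:
  I: 1110 (length 4)
  E: 11110 (length 5)
  B: 11111 (length 5)
  A: 10 (length 2)
  G: 110 (length 3)
  H: 0 (length 1)
Average code length: 119/52 = 2.2885 bits/symbol


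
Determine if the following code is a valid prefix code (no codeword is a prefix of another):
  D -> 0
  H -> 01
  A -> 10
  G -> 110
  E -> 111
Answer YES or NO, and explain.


Checking each pair (does one codeword prefix another?):
  D='0' vs H='01': prefix -- VIOLATION

NO -- this is NOT a valid prefix code. D (0) is a prefix of H (01).


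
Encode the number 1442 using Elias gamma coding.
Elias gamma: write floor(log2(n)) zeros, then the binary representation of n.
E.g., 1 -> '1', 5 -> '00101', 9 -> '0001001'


num_bits = floor(log2(1442)) + 1 = 11
leading_zeros = num_bits - 1 = 10
binary(1442) = 10110100010

Elias gamma(1442) = '0000000000' + '10110100010' = 000000000010110100010 (21 bits)


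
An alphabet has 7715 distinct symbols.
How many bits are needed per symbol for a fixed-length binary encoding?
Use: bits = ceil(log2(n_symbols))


log2(7715) = 12.9135
Bracket: 2^12 = 4096 < 7715 <= 2^13 = 8192
So ceil(log2(7715)) = 13

bits = ceil(log2(7715)) = ceil(12.9135) = 13 bits


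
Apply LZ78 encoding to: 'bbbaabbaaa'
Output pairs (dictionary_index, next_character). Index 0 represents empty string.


LZ78 encoding steps:
Dictionary: {0: ''}
Step 1: w='' (idx 0), next='b' -> output (0, 'b'), add 'b' as idx 1
Step 2: w='b' (idx 1), next='b' -> output (1, 'b'), add 'bb' as idx 2
Step 3: w='' (idx 0), next='a' -> output (0, 'a'), add 'a' as idx 3
Step 4: w='a' (idx 3), next='b' -> output (3, 'b'), add 'ab' as idx 4
Step 5: w='b' (idx 1), next='a' -> output (1, 'a'), add 'ba' as idx 5
Step 6: w='a' (idx 3), next='a' -> output (3, 'a'), add 'aa' as idx 6


Encoded: [(0, 'b'), (1, 'b'), (0, 'a'), (3, 'b'), (1, 'a'), (3, 'a')]


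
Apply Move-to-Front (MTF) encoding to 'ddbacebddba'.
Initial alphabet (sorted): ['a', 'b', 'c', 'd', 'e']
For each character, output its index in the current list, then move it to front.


MTF encoding:
'd': index 3 in ['a', 'b', 'c', 'd', 'e'] -> ['d', 'a', 'b', 'c', 'e']
'd': index 0 in ['d', 'a', 'b', 'c', 'e'] -> ['d', 'a', 'b', 'c', 'e']
'b': index 2 in ['d', 'a', 'b', 'c', 'e'] -> ['b', 'd', 'a', 'c', 'e']
'a': index 2 in ['b', 'd', 'a', 'c', 'e'] -> ['a', 'b', 'd', 'c', 'e']
'c': index 3 in ['a', 'b', 'd', 'c', 'e'] -> ['c', 'a', 'b', 'd', 'e']
'e': index 4 in ['c', 'a', 'b', 'd', 'e'] -> ['e', 'c', 'a', 'b', 'd']
'b': index 3 in ['e', 'c', 'a', 'b', 'd'] -> ['b', 'e', 'c', 'a', 'd']
'd': index 4 in ['b', 'e', 'c', 'a', 'd'] -> ['d', 'b', 'e', 'c', 'a']
'd': index 0 in ['d', 'b', 'e', 'c', 'a'] -> ['d', 'b', 'e', 'c', 'a']
'b': index 1 in ['d', 'b', 'e', 'c', 'a'] -> ['b', 'd', 'e', 'c', 'a']
'a': index 4 in ['b', 'd', 'e', 'c', 'a'] -> ['a', 'b', 'd', 'e', 'c']


Output: [3, 0, 2, 2, 3, 4, 3, 4, 0, 1, 4]


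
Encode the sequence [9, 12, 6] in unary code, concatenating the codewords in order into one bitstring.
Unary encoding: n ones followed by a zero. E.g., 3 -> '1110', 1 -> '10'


Encode each number as n ones followed by a terminating 0:
  9 -> 1111111110 (10 bits)
  12 -> 1111111111110 (13 bits)
  6 -> 1111110 (7 bits)
Total length = 10 + 13 + 7 = 30 bits.

Unary([9, 12, 6]) = 111111111011111111111101111110 (30 bits)


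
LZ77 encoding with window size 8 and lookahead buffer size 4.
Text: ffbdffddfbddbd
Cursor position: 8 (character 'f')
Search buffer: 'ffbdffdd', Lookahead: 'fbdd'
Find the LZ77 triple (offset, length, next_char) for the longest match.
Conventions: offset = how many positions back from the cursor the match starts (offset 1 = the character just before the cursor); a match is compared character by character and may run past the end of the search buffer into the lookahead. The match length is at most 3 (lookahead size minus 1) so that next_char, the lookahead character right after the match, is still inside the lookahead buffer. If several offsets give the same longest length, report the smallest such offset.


Try each offset into the search buffer:
  offset=1 (pos 7, char 'd'): match length 0
  offset=2 (pos 6, char 'd'): match length 0
  offset=3 (pos 5, char 'f'): match length 1
  offset=4 (pos 4, char 'f'): match length 1
  offset=5 (pos 3, char 'd'): match length 0
  offset=6 (pos 2, char 'b'): match length 0
  offset=7 (pos 1, char 'f'): match length 3
  offset=8 (pos 0, char 'f'): match length 1
Longest match has length 3 at offset 7.
next_char = character at position 8 + 3 = 11 -> 'd'

Best match: offset=7, length=3 (matching 'fbd' starting at position 1)
LZ77 triple: (7, 3, 'd')


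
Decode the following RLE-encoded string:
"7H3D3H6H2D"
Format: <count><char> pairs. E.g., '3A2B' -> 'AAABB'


Expanding each <count><char> pair:
  7H -> 'HHHHHHH'
  3D -> 'DDD'
  3H -> 'HHH'
  6H -> 'HHHHHH'
  2D -> 'DD'

Decoded = HHHHHHHDDDHHHHHHHHHDD


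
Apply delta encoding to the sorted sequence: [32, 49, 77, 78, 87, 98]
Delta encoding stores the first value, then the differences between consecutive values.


First value: 32
Deltas:
  49 - 32 = 17
  77 - 49 = 28
  78 - 77 = 1
  87 - 78 = 9
  98 - 87 = 11


Delta encoded: [32, 17, 28, 1, 9, 11]


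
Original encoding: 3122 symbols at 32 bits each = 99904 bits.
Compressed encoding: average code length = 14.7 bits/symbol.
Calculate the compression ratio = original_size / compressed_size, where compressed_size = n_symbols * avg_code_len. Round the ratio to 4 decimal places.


original_size = n_symbols * orig_bits = 3122 * 32 = 99904 bits
compressed_size = n_symbols * avg_code_len = 3122 * 14.7 = 45893.4 bits
ratio = original_size / compressed_size = 99904 / 45893.4 = 2.1769

Compression ratio = 2.1769


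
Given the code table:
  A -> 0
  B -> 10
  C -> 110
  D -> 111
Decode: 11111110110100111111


Decoding:
111 -> D
111 -> D
10 -> B
110 -> C
10 -> B
0 -> A
111 -> D
111 -> D


Result: DDBCBADD


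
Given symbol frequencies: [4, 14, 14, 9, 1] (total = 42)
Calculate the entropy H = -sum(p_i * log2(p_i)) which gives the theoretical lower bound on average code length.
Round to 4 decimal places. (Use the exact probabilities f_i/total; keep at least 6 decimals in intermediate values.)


Per-symbol terms -p_i * log2(p_i) with p_i = f_i/42:
  p = 4/42 = 0.095238: log2(p) = -3.392317, -p*log2(p) = 0.323078
  p = 14/42 = 0.333333: log2(p) = -1.584963, -p*log2(p) = 0.528321
  p = 14/42 = 0.333333: log2(p) = -1.584963, -p*log2(p) = 0.528321
  p = 9/42 = 0.214286: log2(p) = -2.222392, -p*log2(p) = 0.476227
  p = 1/42 = 0.023810: log2(p) = -5.392317, -p*log2(p) = 0.128389
H = 0.323078 + 0.528321 + 0.528321 + 0.476227 + 0.128389 = 1.984336

H = 1.9843 bits/symbol


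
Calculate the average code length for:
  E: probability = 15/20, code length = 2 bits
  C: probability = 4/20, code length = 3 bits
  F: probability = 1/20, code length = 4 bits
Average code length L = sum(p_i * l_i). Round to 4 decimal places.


Weighted contributions p_i * l_i:
  E: (15/20) * 2 = 30/20
  C: (4/20) * 3 = 12/20
  F: (1/20) * 4 = 4/20
Sum = (30 + 12 + 4)/20 = 46/20

L = 46/20 = 2.3000 bits/symbol


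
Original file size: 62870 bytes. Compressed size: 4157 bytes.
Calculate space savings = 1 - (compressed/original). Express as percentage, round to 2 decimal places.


ratio = compressed/original = 4157/62870 = 0.066121
savings = 1 - ratio = 1 - 0.066121 = 0.933879
as a percentage: 0.933879 * 100 = 93.39%

Space savings = 1 - 4157/62870 = 93.39%


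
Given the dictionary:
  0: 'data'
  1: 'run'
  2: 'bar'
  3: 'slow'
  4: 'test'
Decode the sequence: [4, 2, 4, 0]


Look up each index in the dictionary:
  4 -> 'test'
  2 -> 'bar'
  4 -> 'test'
  0 -> 'data'

Decoded: "test bar test data"


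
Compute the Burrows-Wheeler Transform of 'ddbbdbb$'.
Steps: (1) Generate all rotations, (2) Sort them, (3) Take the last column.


Rotations (sorted):
  0: $ddbbdbb -> last char: b
  1: b$ddbbdb -> last char: b
  2: bb$ddbbd -> last char: d
  3: bbdbb$dd -> last char: d
  4: bdbb$ddb -> last char: b
  5: dbb$ddbb -> last char: b
  6: dbbdbb$d -> last char: d
  7: ddbbdbb$ -> last char: $


BWT = bbddbbd$


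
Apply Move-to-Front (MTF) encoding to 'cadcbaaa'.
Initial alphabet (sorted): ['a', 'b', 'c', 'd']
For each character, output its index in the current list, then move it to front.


MTF encoding:
'c': index 2 in ['a', 'b', 'c', 'd'] -> ['c', 'a', 'b', 'd']
'a': index 1 in ['c', 'a', 'b', 'd'] -> ['a', 'c', 'b', 'd']
'd': index 3 in ['a', 'c', 'b', 'd'] -> ['d', 'a', 'c', 'b']
'c': index 2 in ['d', 'a', 'c', 'b'] -> ['c', 'd', 'a', 'b']
'b': index 3 in ['c', 'd', 'a', 'b'] -> ['b', 'c', 'd', 'a']
'a': index 3 in ['b', 'c', 'd', 'a'] -> ['a', 'b', 'c', 'd']
'a': index 0 in ['a', 'b', 'c', 'd'] -> ['a', 'b', 'c', 'd']
'a': index 0 in ['a', 'b', 'c', 'd'] -> ['a', 'b', 'c', 'd']


Output: [2, 1, 3, 2, 3, 3, 0, 0]


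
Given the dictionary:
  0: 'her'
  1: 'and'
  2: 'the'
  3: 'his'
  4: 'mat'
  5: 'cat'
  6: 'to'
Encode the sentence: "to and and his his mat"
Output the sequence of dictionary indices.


Look up each word in the dictionary:
  'to' -> 6
  'and' -> 1
  'and' -> 1
  'his' -> 3
  'his' -> 3
  'mat' -> 4

Encoded: [6, 1, 1, 3, 3, 4]


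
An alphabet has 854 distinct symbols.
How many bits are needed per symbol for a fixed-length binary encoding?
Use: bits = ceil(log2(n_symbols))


log2(854) = 9.7381
Bracket: 2^9 = 512 < 854 <= 2^10 = 1024
So ceil(log2(854)) = 10

bits = ceil(log2(854)) = ceil(9.7381) = 10 bits


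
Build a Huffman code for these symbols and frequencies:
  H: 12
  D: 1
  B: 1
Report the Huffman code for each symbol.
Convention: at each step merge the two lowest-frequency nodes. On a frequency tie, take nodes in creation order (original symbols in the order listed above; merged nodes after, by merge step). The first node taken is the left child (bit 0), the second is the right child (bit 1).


Huffman tree construction:
Step 1: Merge D(1) + B(1) = 2
Step 2: Merge (D+B)(2) + H(12) = 14
Read each symbol's code off the tree from the root (left child = 0, right child = 1).

Codes:
  H: 1 (length 1)
  D: 00 (length 2)
  B: 01 (length 2)
Average code length: 16/14 = 1.1429 bits/symbol


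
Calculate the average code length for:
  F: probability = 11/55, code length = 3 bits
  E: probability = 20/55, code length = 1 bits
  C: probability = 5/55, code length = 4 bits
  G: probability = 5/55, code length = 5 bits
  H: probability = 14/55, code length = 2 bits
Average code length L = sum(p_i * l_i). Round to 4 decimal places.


Weighted contributions p_i * l_i:
  F: (11/55) * 3 = 33/55
  E: (20/55) * 1 = 20/55
  C: (5/55) * 4 = 20/55
  G: (5/55) * 5 = 25/55
  H: (14/55) * 2 = 28/55
Sum = (33 + 20 + 20 + 25 + 28)/55 = 126/55

L = 126/55 = 2.2909 bits/symbol


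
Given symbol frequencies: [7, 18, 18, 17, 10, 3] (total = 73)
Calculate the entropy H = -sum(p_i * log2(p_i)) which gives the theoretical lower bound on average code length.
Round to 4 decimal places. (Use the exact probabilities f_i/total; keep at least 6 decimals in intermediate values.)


Per-symbol terms -p_i * log2(p_i) with p_i = f_i/73:
  p = 7/73 = 0.095890: log2(p) = -3.382470, -p*log2(p) = 0.324346
  p = 18/73 = 0.246575: log2(p) = -2.019900, -p*log2(p) = 0.498057
  p = 18/73 = 0.246575: log2(p) = -2.019900, -p*log2(p) = 0.498057
  p = 17/73 = 0.232877: log2(p) = -2.102362, -p*log2(p) = 0.489591
  p = 10/73 = 0.136986: log2(p) = -2.867896, -p*log2(p) = 0.392863
  p = 3/73 = 0.041096: log2(p) = -4.604862, -p*log2(p) = 0.189241
H = 0.324346 + 0.498057 + 0.498057 + 0.489591 + 0.392863 + 0.189241 = 2.392155

H = 2.3922 bits/symbol


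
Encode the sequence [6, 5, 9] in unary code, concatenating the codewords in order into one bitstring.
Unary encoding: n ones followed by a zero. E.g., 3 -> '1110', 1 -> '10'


Encode each number as n ones followed by a terminating 0:
  6 -> 1111110 (7 bits)
  5 -> 111110 (6 bits)
  9 -> 1111111110 (10 bits)
Total length = 7 + 6 + 10 = 23 bits.

Unary([6, 5, 9]) = 11111101111101111111110 (23 bits)


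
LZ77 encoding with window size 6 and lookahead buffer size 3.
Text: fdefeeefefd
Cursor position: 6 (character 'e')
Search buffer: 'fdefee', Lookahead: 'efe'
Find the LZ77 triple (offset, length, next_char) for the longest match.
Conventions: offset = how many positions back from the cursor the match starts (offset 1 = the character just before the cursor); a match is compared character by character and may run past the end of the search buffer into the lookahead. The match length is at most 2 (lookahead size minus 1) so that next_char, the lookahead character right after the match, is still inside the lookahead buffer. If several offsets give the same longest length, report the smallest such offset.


Try each offset into the search buffer:
  offset=1 (pos 5, char 'e'): match length 1
  offset=2 (pos 4, char 'e'): match length 1
  offset=3 (pos 3, char 'f'): match length 0
  offset=4 (pos 2, char 'e'): match length 2
  offset=5 (pos 1, char 'd'): match length 0
  offset=6 (pos 0, char 'f'): match length 0
Longest match has length 2 at offset 4.
next_char = character at position 6 + 2 = 8 -> 'e'

Best match: offset=4, length=2 (matching 'ef' starting at position 2)
LZ77 triple: (4, 2, 'e')


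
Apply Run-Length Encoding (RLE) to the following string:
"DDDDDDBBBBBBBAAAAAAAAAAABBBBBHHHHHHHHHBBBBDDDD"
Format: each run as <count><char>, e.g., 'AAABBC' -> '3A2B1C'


Scanning runs left to right:
  i=0: run of 'D' x 6 -> '6D'
  i=6: run of 'B' x 7 -> '7B'
  i=13: run of 'A' x 11 -> '11A'
  i=24: run of 'B' x 5 -> '5B'
  i=29: run of 'H' x 9 -> '9H'
  i=38: run of 'B' x 4 -> '4B'
  i=42: run of 'D' x 4 -> '4D'

RLE = 6D7B11A5B9H4B4D


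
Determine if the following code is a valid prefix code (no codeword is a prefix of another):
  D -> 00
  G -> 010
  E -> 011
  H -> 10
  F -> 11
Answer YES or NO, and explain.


Checking each pair (does one codeword prefix another?):
  D='00' vs G='010': no prefix
  D='00' vs E='011': no prefix
  D='00' vs H='10': no prefix
  D='00' vs F='11': no prefix
  G='010' vs D='00': no prefix
  G='010' vs E='011': no prefix
  G='010' vs H='10': no prefix
  G='010' vs F='11': no prefix
  E='011' vs D='00': no prefix
  E='011' vs G='010': no prefix
  E='011' vs H='10': no prefix
  E='011' vs F='11': no prefix
  H='10' vs D='00': no prefix
  H='10' vs G='010': no prefix
  H='10' vs E='011': no prefix
  H='10' vs F='11': no prefix
  F='11' vs D='00': no prefix
  F='11' vs G='010': no prefix
  F='11' vs E='011': no prefix
  F='11' vs H='10': no prefix
No violation found over all pairs.

YES -- this is a valid prefix code. No codeword is a prefix of any other codeword.


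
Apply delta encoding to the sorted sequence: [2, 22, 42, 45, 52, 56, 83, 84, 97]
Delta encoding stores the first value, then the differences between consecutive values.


First value: 2
Deltas:
  22 - 2 = 20
  42 - 22 = 20
  45 - 42 = 3
  52 - 45 = 7
  56 - 52 = 4
  83 - 56 = 27
  84 - 83 = 1
  97 - 84 = 13


Delta encoded: [2, 20, 20, 3, 7, 4, 27, 1, 13]


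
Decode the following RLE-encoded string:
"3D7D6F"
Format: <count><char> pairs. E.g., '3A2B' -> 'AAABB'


Expanding each <count><char> pair:
  3D -> 'DDD'
  7D -> 'DDDDDDD'
  6F -> 'FFFFFF'

Decoded = DDDDDDDDDDFFFFFF


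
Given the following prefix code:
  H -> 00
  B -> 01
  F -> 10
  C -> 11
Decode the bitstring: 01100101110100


Decoding step by step:
Bits 01 -> B
Bits 10 -> F
Bits 01 -> B
Bits 01 -> B
Bits 11 -> C
Bits 01 -> B
Bits 00 -> H


Decoded message: BFBBCBH


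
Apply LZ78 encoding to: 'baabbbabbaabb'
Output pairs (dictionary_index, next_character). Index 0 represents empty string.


LZ78 encoding steps:
Dictionary: {0: ''}
Step 1: w='' (idx 0), next='b' -> output (0, 'b'), add 'b' as idx 1
Step 2: w='' (idx 0), next='a' -> output (0, 'a'), add 'a' as idx 2
Step 3: w='a' (idx 2), next='b' -> output (2, 'b'), add 'ab' as idx 3
Step 4: w='b' (idx 1), next='b' -> output (1, 'b'), add 'bb' as idx 4
Step 5: w='ab' (idx 3), next='b' -> output (3, 'b'), add 'abb' as idx 5
Step 6: w='a' (idx 2), next='a' -> output (2, 'a'), add 'aa' as idx 6
Step 7: w='bb' (idx 4), end of input -> output (4, '')


Encoded: [(0, 'b'), (0, 'a'), (2, 'b'), (1, 'b'), (3, 'b'), (2, 'a'), (4, '')]


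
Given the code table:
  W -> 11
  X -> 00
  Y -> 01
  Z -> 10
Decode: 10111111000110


Decoding:
10 -> Z
11 -> W
11 -> W
11 -> W
00 -> X
01 -> Y
10 -> Z


Result: ZWWWXYZ


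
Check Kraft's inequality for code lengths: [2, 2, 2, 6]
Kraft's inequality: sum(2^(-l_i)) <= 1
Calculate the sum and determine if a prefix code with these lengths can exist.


Sum = 2^(-2) + 2^(-2) + 2^(-2) + 2^(-6)
    = 0.25 + 0.25 + 0.25 + 0.015625
    = 49/64 = 0.765625
Since 0.765625 <= 1, Kraft's inequality IS satisfied.
A prefix code with these lengths CAN exist.

Kraft sum = 0.765625. Satisfied.


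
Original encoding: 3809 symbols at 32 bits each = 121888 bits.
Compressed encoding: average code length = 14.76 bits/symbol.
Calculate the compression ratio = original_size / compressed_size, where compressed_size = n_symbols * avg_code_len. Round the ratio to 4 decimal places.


original_size = n_symbols * orig_bits = 3809 * 32 = 121888 bits
compressed_size = n_symbols * avg_code_len = 3809 * 14.76 = 56220.84 bits
ratio = original_size / compressed_size = 121888 / 56220.84 = 2.168

Compression ratio = 2.168


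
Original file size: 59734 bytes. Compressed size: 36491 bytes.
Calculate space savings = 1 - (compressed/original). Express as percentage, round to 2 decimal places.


ratio = compressed/original = 36491/59734 = 0.610892
savings = 1 - ratio = 1 - 0.610892 = 0.389108
as a percentage: 0.389108 * 100 = 38.91%

Space savings = 1 - 36491/59734 = 38.91%


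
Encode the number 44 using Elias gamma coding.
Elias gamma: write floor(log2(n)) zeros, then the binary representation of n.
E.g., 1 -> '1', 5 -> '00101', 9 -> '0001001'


num_bits = floor(log2(44)) + 1 = 6
leading_zeros = num_bits - 1 = 5
binary(44) = 101100

Elias gamma(44) = '00000' + '101100' = 00000101100 (11 bits)


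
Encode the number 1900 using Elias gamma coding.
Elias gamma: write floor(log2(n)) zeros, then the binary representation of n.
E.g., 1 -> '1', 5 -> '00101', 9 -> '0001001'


num_bits = floor(log2(1900)) + 1 = 11
leading_zeros = num_bits - 1 = 10
binary(1900) = 11101101100

Elias gamma(1900) = '0000000000' + '11101101100' = 000000000011101101100 (21 bits)


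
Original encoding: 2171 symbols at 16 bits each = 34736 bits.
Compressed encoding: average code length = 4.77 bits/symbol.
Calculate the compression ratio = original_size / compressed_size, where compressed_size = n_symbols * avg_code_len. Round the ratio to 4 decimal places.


original_size = n_symbols * orig_bits = 2171 * 16 = 34736 bits
compressed_size = n_symbols * avg_code_len = 2171 * 4.77 = 10355.67 bits
ratio = original_size / compressed_size = 34736 / 10355.67 = 3.3543

Compression ratio = 3.3543


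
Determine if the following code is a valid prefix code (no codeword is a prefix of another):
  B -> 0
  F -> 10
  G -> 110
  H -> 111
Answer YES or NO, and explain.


Checking each pair (does one codeword prefix another?):
  B='0' vs F='10': no prefix
  B='0' vs G='110': no prefix
  B='0' vs H='111': no prefix
  F='10' vs B='0': no prefix
  F='10' vs G='110': no prefix
  F='10' vs H='111': no prefix
  G='110' vs B='0': no prefix
  G='110' vs F='10': no prefix
  G='110' vs H='111': no prefix
  H='111' vs B='0': no prefix
  H='111' vs F='10': no prefix
  H='111' vs G='110': no prefix
No violation found over all pairs.

YES -- this is a valid prefix code. No codeword is a prefix of any other codeword.


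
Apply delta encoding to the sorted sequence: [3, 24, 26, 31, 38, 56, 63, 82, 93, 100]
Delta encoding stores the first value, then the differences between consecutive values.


First value: 3
Deltas:
  24 - 3 = 21
  26 - 24 = 2
  31 - 26 = 5
  38 - 31 = 7
  56 - 38 = 18
  63 - 56 = 7
  82 - 63 = 19
  93 - 82 = 11
  100 - 93 = 7


Delta encoded: [3, 21, 2, 5, 7, 18, 7, 19, 11, 7]


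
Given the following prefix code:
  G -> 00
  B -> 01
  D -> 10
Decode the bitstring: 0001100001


Decoding step by step:
Bits 00 -> G
Bits 01 -> B
Bits 10 -> D
Bits 00 -> G
Bits 01 -> B


Decoded message: GBDGB


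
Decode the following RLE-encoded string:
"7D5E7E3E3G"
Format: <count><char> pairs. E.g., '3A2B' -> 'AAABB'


Expanding each <count><char> pair:
  7D -> 'DDDDDDD'
  5E -> 'EEEEE'
  7E -> 'EEEEEEE'
  3E -> 'EEE'
  3G -> 'GGG'

Decoded = DDDDDDDEEEEEEEEEEEEEEEGGG


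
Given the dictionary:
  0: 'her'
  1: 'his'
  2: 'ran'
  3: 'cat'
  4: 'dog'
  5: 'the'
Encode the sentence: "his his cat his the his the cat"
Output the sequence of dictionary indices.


Look up each word in the dictionary:
  'his' -> 1
  'his' -> 1
  'cat' -> 3
  'his' -> 1
  'the' -> 5
  'his' -> 1
  'the' -> 5
  'cat' -> 3

Encoded: [1, 1, 3, 1, 5, 1, 5, 3]


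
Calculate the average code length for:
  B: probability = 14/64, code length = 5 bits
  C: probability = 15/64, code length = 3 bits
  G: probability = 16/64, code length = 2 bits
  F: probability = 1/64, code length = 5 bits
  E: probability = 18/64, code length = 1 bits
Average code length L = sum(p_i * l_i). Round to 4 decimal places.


Weighted contributions p_i * l_i:
  B: (14/64) * 5 = 70/64
  C: (15/64) * 3 = 45/64
  G: (16/64) * 2 = 32/64
  F: (1/64) * 5 = 5/64
  E: (18/64) * 1 = 18/64
Sum = (70 + 45 + 32 + 5 + 18)/64 = 170/64

L = 170/64 = 2.6563 bits/symbol


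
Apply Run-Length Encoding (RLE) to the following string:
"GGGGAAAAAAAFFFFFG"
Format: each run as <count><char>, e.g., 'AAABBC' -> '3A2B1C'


Scanning runs left to right:
  i=0: run of 'G' x 4 -> '4G'
  i=4: run of 'A' x 7 -> '7A'
  i=11: run of 'F' x 5 -> '5F'
  i=16: run of 'G' x 1 -> '1G'

RLE = 4G7A5F1G


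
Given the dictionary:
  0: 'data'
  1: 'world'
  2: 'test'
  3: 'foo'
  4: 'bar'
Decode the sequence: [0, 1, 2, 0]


Look up each index in the dictionary:
  0 -> 'data'
  1 -> 'world'
  2 -> 'test'
  0 -> 'data'

Decoded: "data world test data"


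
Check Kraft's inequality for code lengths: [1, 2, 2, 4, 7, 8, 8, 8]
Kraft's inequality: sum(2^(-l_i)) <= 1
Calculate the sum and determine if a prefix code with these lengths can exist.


Sum = 2^(-1) + 2^(-2) + 2^(-2) + 2^(-4) + 2^(-7) + 2^(-8) + 2^(-8) + 2^(-8)
    = 0.5 + 0.25 + 0.25 + 0.0625 + 0.0078125 + 0.00390625 + 0.00390625 + 0.00390625
    = 277/256 = 1.08203125
Since 1.08203125 > 1, Kraft's inequality is NOT satisfied.
A prefix code with these lengths CANNOT exist.

Kraft sum = 1.08203125. Not satisfied.


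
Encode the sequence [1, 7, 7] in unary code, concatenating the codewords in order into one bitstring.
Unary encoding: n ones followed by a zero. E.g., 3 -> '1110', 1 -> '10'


Encode each number as n ones followed by a terminating 0:
  1 -> 10 (2 bits)
  7 -> 11111110 (8 bits)
  7 -> 11111110 (8 bits)
Total length = 2 + 8 + 8 = 18 bits.

Unary([1, 7, 7]) = 101111111011111110 (18 bits)


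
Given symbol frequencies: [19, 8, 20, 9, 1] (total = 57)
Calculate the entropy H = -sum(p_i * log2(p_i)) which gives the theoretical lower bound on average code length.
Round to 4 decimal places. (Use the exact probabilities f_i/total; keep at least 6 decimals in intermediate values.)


Per-symbol terms -p_i * log2(p_i) with p_i = f_i/57:
  p = 19/57 = 0.333333: log2(p) = -1.584963, -p*log2(p) = 0.528321
  p = 8/57 = 0.140351: log2(p) = -2.832890, -p*log2(p) = 0.397599
  p = 20/57 = 0.350877: log2(p) = -1.510962, -p*log2(p) = 0.530162
  p = 9/57 = 0.157895: log2(p) = -2.662965, -p*log2(p) = 0.420468
  p = 1/57 = 0.017544: log2(p) = -5.832890, -p*log2(p) = 0.102331
H = 0.528321 + 0.397599 + 0.530162 + 0.420468 + 0.102331 = 1.978881

H = 1.9789 bits/symbol


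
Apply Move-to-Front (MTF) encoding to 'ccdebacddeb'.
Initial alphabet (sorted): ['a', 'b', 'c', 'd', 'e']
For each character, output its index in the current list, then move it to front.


MTF encoding:
'c': index 2 in ['a', 'b', 'c', 'd', 'e'] -> ['c', 'a', 'b', 'd', 'e']
'c': index 0 in ['c', 'a', 'b', 'd', 'e'] -> ['c', 'a', 'b', 'd', 'e']
'd': index 3 in ['c', 'a', 'b', 'd', 'e'] -> ['d', 'c', 'a', 'b', 'e']
'e': index 4 in ['d', 'c', 'a', 'b', 'e'] -> ['e', 'd', 'c', 'a', 'b']
'b': index 4 in ['e', 'd', 'c', 'a', 'b'] -> ['b', 'e', 'd', 'c', 'a']
'a': index 4 in ['b', 'e', 'd', 'c', 'a'] -> ['a', 'b', 'e', 'd', 'c']
'c': index 4 in ['a', 'b', 'e', 'd', 'c'] -> ['c', 'a', 'b', 'e', 'd']
'd': index 4 in ['c', 'a', 'b', 'e', 'd'] -> ['d', 'c', 'a', 'b', 'e']
'd': index 0 in ['d', 'c', 'a', 'b', 'e'] -> ['d', 'c', 'a', 'b', 'e']
'e': index 4 in ['d', 'c', 'a', 'b', 'e'] -> ['e', 'd', 'c', 'a', 'b']
'b': index 4 in ['e', 'd', 'c', 'a', 'b'] -> ['b', 'e', 'd', 'c', 'a']


Output: [2, 0, 3, 4, 4, 4, 4, 4, 0, 4, 4]


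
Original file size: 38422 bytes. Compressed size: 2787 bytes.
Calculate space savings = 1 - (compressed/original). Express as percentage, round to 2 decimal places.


ratio = compressed/original = 2787/38422 = 0.072537
savings = 1 - ratio = 1 - 0.072537 = 0.927463
as a percentage: 0.927463 * 100 = 92.75%

Space savings = 1 - 2787/38422 = 92.75%


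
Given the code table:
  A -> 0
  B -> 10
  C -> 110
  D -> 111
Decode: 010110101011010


Decoding:
0 -> A
10 -> B
110 -> C
10 -> B
10 -> B
110 -> C
10 -> B


Result: ABCBBCB


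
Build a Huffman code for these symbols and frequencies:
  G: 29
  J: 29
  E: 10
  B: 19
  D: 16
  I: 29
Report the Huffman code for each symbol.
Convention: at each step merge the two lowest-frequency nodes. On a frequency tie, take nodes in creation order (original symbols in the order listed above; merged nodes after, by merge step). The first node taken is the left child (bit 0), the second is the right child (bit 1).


Huffman tree construction:
Step 1: Merge E(10) + D(16) = 26
Step 2: Merge B(19) + (E+D)(26) = 45
Step 3: Merge G(29) + J(29) = 58
Step 4: Merge I(29) + (B+(E+D))(45) = 74
Step 5: Merge (G+J)(58) + (I+(B+(E+D)))(74) = 132
Read each symbol's code off the tree from the root (left child = 0, right child = 1).

Codes:
  G: 00 (length 2)
  J: 01 (length 2)
  E: 1110 (length 4)
  B: 110 (length 3)
  D: 1111 (length 4)
  I: 10 (length 2)
Average code length: 335/132 = 2.5379 bits/symbol


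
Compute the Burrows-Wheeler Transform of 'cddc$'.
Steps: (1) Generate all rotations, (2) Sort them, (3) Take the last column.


Rotations (sorted):
  0: $cddc -> last char: c
  1: c$cdd -> last char: d
  2: cddc$ -> last char: $
  3: dc$cd -> last char: d
  4: ddc$c -> last char: c


BWT = cd$dc


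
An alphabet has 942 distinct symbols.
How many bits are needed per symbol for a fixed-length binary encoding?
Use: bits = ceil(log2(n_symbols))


log2(942) = 9.8796
Bracket: 2^9 = 512 < 942 <= 2^10 = 1024
So ceil(log2(942)) = 10

bits = ceil(log2(942)) = ceil(9.8796) = 10 bits


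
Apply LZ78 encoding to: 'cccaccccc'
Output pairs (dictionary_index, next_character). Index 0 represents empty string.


LZ78 encoding steps:
Dictionary: {0: ''}
Step 1: w='' (idx 0), next='c' -> output (0, 'c'), add 'c' as idx 1
Step 2: w='c' (idx 1), next='c' -> output (1, 'c'), add 'cc' as idx 2
Step 3: w='' (idx 0), next='a' -> output (0, 'a'), add 'a' as idx 3
Step 4: w='cc' (idx 2), next='c' -> output (2, 'c'), add 'ccc' as idx 4
Step 5: w='cc' (idx 2), end of input -> output (2, '')


Encoded: [(0, 'c'), (1, 'c'), (0, 'a'), (2, 'c'), (2, '')]
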